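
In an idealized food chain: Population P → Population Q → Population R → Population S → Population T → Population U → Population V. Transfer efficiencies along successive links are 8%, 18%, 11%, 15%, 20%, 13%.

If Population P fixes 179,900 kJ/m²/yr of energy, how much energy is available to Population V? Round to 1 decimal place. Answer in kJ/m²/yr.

1.1 kJ/m²/yr

Population Q: 179900 × 0.08 = 14392 kJ/m²/yr
Population R: 14392 × 0.18 = 2590.56 kJ/m²/yr
Population S: 2590.56 × 0.11 = 284.9616 kJ/m²/yr
Population T: 284.9616 × 0.15 = 42.74424 kJ/m²/yr
Population U: 42.74424 × 0.2 = 8.548848 kJ/m²/yr
Population V: 8.548848 × 0.13 = 1.11135024 kJ/m²/yr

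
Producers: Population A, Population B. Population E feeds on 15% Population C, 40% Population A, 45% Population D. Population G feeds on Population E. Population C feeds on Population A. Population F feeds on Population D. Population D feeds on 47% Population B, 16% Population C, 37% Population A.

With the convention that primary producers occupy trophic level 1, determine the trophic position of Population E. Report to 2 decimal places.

Population C: 1 + 1 = 2
Population D: 1 + (0.47×1 + 0.16×2 + 0.37×1) = 2.16
Population E: 1 + (0.15×2 + 0.4×1 + 0.45×2.16) = 2.672
Population F: 1 + 2.16 = 3.16
Population G: 1 + 2.672 = 3.672

2.67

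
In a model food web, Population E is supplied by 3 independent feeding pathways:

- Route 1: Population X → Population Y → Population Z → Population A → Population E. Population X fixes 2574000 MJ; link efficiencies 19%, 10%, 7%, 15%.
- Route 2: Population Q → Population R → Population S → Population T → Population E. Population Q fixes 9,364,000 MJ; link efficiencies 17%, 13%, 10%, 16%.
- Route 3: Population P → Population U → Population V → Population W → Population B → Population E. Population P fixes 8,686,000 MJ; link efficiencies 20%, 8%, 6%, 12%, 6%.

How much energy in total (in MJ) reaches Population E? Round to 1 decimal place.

3884.7 MJ

Route 1: 2574000 × 0.19 × 0.1 × 0.07 × 0.15 = 513.513 MJ
Route 2: 9364000 × 0.17 × 0.13 × 0.1 × 0.16 = 3311.1104 MJ
Route 3: 8686000 × 0.2 × 0.08 × 0.06 × 0.12 × 0.06 = 60.037632 MJ
Total at Population E: 513.513 + 3311.1104 + 60.037632 = 3884.661032 MJ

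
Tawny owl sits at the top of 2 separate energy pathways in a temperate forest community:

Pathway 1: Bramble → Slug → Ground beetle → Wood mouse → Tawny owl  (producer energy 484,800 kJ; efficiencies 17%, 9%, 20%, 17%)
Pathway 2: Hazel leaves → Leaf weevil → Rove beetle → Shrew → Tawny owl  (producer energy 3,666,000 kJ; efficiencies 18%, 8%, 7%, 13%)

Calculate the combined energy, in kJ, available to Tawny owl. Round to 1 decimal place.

732.6 kJ

Pathway 1: 484800 × 0.17 × 0.09 × 0.2 × 0.17 = 252.19296 kJ
Pathway 2: 3666000 × 0.18 × 0.08 × 0.07 × 0.13 = 480.39264 kJ
Total at Tawny owl: 252.19296 + 480.39264 = 732.5856 kJ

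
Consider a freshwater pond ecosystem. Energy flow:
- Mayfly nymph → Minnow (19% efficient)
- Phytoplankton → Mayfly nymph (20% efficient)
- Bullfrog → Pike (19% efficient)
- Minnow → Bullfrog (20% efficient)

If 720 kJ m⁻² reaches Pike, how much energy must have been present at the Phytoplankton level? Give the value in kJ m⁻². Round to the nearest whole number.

498615 kJ m⁻²

Cumulative transfer efficiency: 0.2 × 0.19 × 0.2 × 0.19 = 0.001444
Phytoplankton energy = 720 / 0.001444 = 498615 kJ m⁻²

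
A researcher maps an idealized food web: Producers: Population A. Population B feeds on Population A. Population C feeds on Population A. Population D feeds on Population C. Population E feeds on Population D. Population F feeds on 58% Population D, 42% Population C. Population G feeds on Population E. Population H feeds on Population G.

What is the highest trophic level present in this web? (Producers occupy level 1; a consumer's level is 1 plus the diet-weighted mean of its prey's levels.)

Population B: 1 + 1 = 2
Population C: 1 + 1 = 2
Population D: 1 + 2 = 3
Population E: 1 + 3 = 4
Population F: 1 + (0.58×3 + 0.42×2) = 3.58
Population G: 1 + 4 = 5
Population H: 1 + 5 = 6

6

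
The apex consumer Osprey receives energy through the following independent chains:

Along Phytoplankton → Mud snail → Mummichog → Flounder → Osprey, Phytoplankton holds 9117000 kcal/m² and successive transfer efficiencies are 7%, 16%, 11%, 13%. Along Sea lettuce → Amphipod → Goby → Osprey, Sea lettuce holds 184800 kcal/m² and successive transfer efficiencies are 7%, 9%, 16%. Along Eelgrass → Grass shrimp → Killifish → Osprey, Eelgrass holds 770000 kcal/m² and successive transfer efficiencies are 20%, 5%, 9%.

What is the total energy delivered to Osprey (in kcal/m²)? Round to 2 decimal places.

Via Phytoplankton: 9117000 × 0.07 × 0.16 × 0.11 × 0.13 = 1460.17872 kcal/m²
Via Sea lettuce: 184800 × 0.07 × 0.09 × 0.16 = 186.2784 kcal/m²
Via Eelgrass: 770000 × 0.2 × 0.05 × 0.09 = 693 kcal/m²
Total at Osprey: 1460.17872 + 186.2784 + 693 = 2339.45712 kcal/m²

2339.46 kcal/m²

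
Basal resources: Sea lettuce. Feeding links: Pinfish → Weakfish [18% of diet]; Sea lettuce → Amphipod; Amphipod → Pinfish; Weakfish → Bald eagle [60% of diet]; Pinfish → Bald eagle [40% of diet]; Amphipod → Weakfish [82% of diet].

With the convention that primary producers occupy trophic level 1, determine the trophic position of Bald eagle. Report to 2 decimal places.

4.11

Amphipod: 1 + 1 = 2
Pinfish: 1 + 2 = 3
Weakfish: 1 + (0.82×2 + 0.18×3) = 3.18
Bald eagle: 1 + (0.4×3 + 0.6×3.18) = 4.108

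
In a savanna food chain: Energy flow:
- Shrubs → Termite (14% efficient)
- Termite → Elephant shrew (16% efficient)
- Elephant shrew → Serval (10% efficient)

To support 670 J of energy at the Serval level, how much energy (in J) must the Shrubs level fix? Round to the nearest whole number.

299107 J

Cumulative transfer efficiency: 0.14 × 0.16 × 0.1 = 0.00224
Shrubs energy = 670 / 0.00224 = 299107 J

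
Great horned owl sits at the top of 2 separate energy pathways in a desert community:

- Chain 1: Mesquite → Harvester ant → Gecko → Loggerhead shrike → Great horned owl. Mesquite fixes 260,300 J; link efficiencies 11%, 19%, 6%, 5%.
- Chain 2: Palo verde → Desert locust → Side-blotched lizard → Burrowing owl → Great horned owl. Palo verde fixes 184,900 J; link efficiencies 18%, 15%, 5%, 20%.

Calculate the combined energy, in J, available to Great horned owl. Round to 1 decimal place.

66.2 J

Chain 1: 260300 × 0.11 × 0.19 × 0.06 × 0.05 = 16.32081 J
Chain 2: 184900 × 0.18 × 0.15 × 0.05 × 0.2 = 49.923 J
Total at Great horned owl: 16.32081 + 49.923 = 66.24381 J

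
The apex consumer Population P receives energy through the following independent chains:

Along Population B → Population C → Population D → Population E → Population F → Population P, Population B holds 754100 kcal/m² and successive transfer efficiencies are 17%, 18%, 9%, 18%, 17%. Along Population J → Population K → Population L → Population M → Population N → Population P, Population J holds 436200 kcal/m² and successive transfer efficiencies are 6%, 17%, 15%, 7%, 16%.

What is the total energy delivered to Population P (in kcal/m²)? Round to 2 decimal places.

71.02 kcal/m²

Via Population B: 754100 × 0.17 × 0.18 × 0.09 × 0.18 × 0.17 = 63.54981684 kcal/m²
Via Population J: 436200 × 0.06 × 0.17 × 0.15 × 0.07 × 0.16 = 7.4747232 kcal/m²
Total at Population P: 63.54981684 + 7.4747232 = 71.02454004 kcal/m²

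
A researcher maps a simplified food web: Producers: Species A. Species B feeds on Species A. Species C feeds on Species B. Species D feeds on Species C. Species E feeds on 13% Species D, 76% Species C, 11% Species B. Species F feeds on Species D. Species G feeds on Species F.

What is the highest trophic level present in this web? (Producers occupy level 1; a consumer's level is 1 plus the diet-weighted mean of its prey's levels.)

6

Species B: 1 + 1 = 2
Species C: 1 + 2 = 3
Species D: 1 + 3 = 4
Species E: 1 + (0.13×4 + 0.76×3 + 0.11×2) = 4.02
Species F: 1 + 4 = 5
Species G: 1 + 5 = 6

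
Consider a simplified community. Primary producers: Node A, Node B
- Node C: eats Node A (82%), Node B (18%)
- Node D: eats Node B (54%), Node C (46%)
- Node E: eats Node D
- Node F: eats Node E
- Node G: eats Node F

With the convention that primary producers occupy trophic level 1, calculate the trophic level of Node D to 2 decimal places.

2.46

Node C: 1 + (0.82×1 + 0.18×1) = 2
Node D: 1 + (0.54×1 + 0.46×2) = 2.46
Node E: 1 + 2.46 = 3.46
Node F: 1 + 3.46 = 4.46
Node G: 1 + 4.46 = 5.46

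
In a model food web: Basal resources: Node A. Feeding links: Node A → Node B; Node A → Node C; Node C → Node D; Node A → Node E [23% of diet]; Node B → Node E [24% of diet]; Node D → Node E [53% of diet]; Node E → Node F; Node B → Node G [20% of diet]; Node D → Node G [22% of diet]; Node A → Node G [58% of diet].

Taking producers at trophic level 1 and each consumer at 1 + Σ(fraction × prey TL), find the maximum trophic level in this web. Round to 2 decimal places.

Node B: 1 + 1 = 2
Node C: 1 + 1 = 2
Node D: 1 + 2 = 3
Node E: 1 + (0.23×1 + 0.24×2 + 0.53×3) = 3.3
Node F: 1 + 3.3 = 4.3
Node G: 1 + (0.2×2 + 0.22×3 + 0.58×1) = 2.64

4.30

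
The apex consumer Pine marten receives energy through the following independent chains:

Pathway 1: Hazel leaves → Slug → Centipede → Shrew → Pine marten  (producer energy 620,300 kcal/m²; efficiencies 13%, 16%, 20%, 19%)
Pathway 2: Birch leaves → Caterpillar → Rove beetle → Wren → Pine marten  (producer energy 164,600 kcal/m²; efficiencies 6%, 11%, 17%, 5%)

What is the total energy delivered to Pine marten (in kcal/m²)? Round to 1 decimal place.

Pathway 1: 620300 × 0.13 × 0.16 × 0.2 × 0.19 = 490.28512 kcal/m²
Pathway 2: 164600 × 0.06 × 0.11 × 0.17 × 0.05 = 9.23406 kcal/m²
Total at Pine marten: 490.28512 + 9.23406 = 499.51918 kcal/m²

499.5 kcal/m²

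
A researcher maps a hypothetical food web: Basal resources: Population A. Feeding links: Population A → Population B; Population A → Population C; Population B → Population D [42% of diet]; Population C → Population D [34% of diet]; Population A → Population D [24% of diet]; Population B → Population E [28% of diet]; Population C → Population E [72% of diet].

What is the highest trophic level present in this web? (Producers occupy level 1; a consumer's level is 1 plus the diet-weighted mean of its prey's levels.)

3

Population B: 1 + 1 = 2
Population C: 1 + 1 = 2
Population D: 1 + (0.42×2 + 0.34×2 + 0.24×1) = 2.76
Population E: 1 + (0.28×2 + 0.72×2) = 3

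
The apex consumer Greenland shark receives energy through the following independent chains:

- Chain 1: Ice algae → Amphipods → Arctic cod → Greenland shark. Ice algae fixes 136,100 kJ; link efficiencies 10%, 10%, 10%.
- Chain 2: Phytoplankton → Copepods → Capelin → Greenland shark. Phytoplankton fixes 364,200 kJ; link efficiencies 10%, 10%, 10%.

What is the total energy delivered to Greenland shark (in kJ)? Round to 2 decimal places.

Chain 1: 136100 × 0.1 × 0.1 × 0.1 = 136.1 kJ
Chain 2: 364200 × 0.1 × 0.1 × 0.1 = 364.2 kJ
Total at Greenland shark: 136.1 + 364.2 = 500.3 kJ

500.30 kJ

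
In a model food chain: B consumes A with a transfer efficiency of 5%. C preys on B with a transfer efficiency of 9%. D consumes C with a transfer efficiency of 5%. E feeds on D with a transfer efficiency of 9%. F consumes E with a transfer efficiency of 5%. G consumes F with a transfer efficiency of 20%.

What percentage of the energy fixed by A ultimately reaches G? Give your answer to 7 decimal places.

0.0000203%

Product of link efficiencies: 0.05 × 0.09 × 0.05 × 0.09 × 0.05 × 0.2 = 0.0000002025
As a percentage: 0.0000002025 × 100 = 0.0000203%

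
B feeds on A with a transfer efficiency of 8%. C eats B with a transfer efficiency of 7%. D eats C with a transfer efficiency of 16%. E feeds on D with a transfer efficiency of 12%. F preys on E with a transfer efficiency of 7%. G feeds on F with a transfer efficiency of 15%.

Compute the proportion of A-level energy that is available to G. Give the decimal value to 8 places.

0.00000113

Product of link efficiencies: 0.08 × 0.07 × 0.16 × 0.12 × 0.07 × 0.15 = 0.00000112896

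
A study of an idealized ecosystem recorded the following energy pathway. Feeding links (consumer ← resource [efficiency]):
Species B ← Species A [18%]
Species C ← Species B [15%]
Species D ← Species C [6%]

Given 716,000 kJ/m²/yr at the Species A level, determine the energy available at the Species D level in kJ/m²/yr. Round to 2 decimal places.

Species B: 716000 × 0.18 = 128880 kJ/m²/yr
Species C: 128880 × 0.15 = 19332 kJ/m²/yr
Species D: 19332 × 0.06 = 1159.92 kJ/m²/yr

1159.92 kJ/m²/yr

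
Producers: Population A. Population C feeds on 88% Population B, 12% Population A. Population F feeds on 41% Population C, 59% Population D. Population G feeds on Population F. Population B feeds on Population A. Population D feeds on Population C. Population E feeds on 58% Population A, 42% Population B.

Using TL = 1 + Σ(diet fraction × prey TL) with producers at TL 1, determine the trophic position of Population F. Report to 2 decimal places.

Population B: 1 + 1 = 2
Population C: 1 + (0.88×2 + 0.12×1) = 2.88
Population D: 1 + 2.88 = 3.88
Population E: 1 + (0.58×1 + 0.42×2) = 2.42
Population F: 1 + (0.41×2.88 + 0.59×3.88) = 4.47
Population G: 1 + 4.47 = 5.47

4.47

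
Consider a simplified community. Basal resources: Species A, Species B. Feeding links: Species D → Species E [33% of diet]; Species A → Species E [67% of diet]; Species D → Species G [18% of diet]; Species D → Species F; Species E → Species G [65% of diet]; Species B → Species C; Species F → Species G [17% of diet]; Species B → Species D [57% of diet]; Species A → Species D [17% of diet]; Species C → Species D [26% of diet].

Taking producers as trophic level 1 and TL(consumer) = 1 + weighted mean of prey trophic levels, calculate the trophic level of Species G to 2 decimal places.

3.53

Species C: 1 + 1 = 2
Species D: 1 + (0.57×1 + 0.17×1 + 0.26×2) = 2.26
Species E: 1 + (0.33×2.26 + 0.67×1) = 2.4158
Species F: 1 + 2.26 = 3.26
Species G: 1 + (0.17×3.26 + 0.65×2.4158 + 0.18×2.26) = 3.53127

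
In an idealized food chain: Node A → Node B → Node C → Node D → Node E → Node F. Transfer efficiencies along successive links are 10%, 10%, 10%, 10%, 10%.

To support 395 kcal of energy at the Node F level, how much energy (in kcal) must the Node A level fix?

Cumulative transfer efficiency: 0.1 × 0.1 × 0.1 × 0.1 × 0.1 = 0.00001
Node A energy = 395 / 0.00001 = 39500000 kcal

39500000 kcal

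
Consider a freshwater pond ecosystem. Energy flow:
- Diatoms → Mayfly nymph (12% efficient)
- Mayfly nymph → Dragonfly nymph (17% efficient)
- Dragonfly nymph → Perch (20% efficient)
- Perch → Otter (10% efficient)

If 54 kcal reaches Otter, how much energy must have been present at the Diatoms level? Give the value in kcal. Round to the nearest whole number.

132353 kcal

Cumulative transfer efficiency: 0.12 × 0.17 × 0.2 × 0.1 = 0.000408
Diatoms energy = 54 / 0.000408 = 132353 kcal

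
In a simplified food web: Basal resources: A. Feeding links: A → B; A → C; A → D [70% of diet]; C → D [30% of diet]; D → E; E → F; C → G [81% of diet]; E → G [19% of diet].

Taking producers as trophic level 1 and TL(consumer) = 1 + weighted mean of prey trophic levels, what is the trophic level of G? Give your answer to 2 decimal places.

B: 1 + 1 = 2
C: 1 + 1 = 2
D: 1 + (0.7×1 + 0.3×2) = 2.3
E: 1 + 2.3 = 3.3
F: 1 + 3.3 = 4.3
G: 1 + (0.81×2 + 0.19×3.3) = 3.247

3.25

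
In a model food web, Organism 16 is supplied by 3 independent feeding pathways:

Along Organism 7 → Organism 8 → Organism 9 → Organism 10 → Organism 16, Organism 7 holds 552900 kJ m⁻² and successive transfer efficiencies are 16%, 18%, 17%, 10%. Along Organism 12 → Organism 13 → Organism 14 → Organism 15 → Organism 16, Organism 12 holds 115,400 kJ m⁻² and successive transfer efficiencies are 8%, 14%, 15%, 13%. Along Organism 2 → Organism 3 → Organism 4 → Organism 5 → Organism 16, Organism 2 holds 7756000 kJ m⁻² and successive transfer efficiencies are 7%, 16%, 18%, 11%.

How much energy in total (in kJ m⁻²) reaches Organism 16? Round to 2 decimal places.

Via Organism 7: 552900 × 0.16 × 0.18 × 0.17 × 0.1 = 270.69984 kJ m⁻²
Via Organism 12: 115400 × 0.08 × 0.14 × 0.15 × 0.13 = 25.20336 kJ m⁻²
Via Organism 2: 7756000 × 0.07 × 0.16 × 0.18 × 0.11 = 1719.97056 kJ m⁻²
Total at Organism 16: 270.69984 + 25.20336 + 1719.97056 = 2015.87376 kJ m⁻²

2015.87 kJ m⁻²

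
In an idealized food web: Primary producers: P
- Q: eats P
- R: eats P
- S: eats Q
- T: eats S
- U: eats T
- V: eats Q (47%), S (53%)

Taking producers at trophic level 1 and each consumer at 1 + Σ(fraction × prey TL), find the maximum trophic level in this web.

Q: 1 + 1 = 2
R: 1 + 1 = 2
S: 1 + 2 = 3
T: 1 + 3 = 4
U: 1 + 4 = 5
V: 1 + (0.47×2 + 0.53×3) = 3.53

5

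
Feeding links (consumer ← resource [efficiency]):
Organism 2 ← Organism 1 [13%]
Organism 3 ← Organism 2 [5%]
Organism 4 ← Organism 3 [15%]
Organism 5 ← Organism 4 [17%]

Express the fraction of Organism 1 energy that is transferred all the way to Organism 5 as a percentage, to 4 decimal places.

0.0166%

Product of link efficiencies: 0.13 × 0.05 × 0.15 × 0.17 = 0.00016575
As a percentage: 0.00016575 × 100 = 0.0166%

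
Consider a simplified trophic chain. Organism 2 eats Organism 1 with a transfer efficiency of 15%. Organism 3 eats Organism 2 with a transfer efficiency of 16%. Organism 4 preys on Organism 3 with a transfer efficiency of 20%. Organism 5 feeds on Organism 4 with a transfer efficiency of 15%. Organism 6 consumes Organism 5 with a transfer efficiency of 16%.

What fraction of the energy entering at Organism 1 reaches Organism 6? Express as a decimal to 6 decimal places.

Product of link efficiencies: 0.15 × 0.16 × 0.2 × 0.15 × 0.16 = 0.0001152

0.000115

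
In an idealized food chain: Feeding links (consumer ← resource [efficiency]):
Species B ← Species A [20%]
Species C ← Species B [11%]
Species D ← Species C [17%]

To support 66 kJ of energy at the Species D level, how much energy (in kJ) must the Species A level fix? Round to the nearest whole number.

Cumulative transfer efficiency: 0.2 × 0.11 × 0.17 = 0.00374
Species A energy = 66 / 0.00374 = 17647 kJ

17647 kJ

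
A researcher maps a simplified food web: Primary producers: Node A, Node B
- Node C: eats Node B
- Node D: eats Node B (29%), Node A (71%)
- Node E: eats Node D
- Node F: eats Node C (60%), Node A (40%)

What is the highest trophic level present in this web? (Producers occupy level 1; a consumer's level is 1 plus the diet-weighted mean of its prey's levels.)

3

Node C: 1 + 1 = 2
Node D: 1 + (0.29×1 + 0.71×1) = 2
Node E: 1 + 2 = 3
Node F: 1 + (0.6×2 + 0.4×1) = 2.6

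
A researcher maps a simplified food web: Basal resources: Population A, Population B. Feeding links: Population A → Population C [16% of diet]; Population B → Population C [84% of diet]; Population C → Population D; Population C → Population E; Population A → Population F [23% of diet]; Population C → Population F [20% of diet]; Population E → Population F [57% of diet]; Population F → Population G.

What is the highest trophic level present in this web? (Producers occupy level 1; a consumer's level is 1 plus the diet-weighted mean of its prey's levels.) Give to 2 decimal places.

Population C: 1 + (0.16×1 + 0.84×1) = 2
Population D: 1 + 2 = 3
Population E: 1 + 2 = 3
Population F: 1 + (0.23×1 + 0.2×2 + 0.57×3) = 3.34
Population G: 1 + 3.34 = 4.34

4.34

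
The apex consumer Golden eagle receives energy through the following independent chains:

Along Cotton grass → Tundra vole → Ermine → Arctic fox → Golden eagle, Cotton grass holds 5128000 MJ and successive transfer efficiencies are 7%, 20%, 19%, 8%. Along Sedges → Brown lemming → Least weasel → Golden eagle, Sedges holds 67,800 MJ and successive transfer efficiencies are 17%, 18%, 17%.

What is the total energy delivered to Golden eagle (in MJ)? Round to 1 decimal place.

Via Cotton grass: 5128000 × 0.07 × 0.2 × 0.19 × 0.08 = 1091.2384 MJ
Via Sedges: 67800 × 0.17 × 0.18 × 0.17 = 352.6956 MJ
Total at Golden eagle: 1091.2384 + 352.6956 = 1443.934 MJ

1443.9 MJ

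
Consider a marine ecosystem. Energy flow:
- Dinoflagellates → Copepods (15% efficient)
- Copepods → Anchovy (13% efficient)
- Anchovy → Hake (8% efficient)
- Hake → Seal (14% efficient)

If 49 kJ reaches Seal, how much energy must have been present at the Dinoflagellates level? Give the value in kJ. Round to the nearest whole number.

Cumulative transfer efficiency: 0.15 × 0.13 × 0.08 × 0.14 = 0.0002184
Dinoflagellates energy = 49 / 0.0002184 = 224359 kJ

224359 kJ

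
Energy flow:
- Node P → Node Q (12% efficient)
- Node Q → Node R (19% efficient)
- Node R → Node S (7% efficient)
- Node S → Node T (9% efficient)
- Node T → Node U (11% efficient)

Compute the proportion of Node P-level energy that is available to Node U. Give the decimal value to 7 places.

0.0000158

Product of link efficiencies: 0.12 × 0.19 × 0.07 × 0.09 × 0.11 = 0.0000158004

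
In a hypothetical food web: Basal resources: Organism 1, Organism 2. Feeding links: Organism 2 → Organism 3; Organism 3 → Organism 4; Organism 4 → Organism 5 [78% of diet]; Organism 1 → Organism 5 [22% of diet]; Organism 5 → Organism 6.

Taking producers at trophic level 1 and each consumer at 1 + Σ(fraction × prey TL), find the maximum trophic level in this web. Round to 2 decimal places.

Organism 3: 1 + 1 = 2
Organism 4: 1 + 2 = 3
Organism 5: 1 + (0.78×3 + 0.22×1) = 3.56
Organism 6: 1 + 3.56 = 4.56

4.56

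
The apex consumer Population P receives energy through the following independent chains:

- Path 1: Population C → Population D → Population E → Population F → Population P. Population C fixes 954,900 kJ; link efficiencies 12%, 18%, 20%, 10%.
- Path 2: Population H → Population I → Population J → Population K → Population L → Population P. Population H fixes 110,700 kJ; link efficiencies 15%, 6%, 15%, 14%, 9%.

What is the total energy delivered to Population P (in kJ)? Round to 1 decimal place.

414.4 kJ

Path 1: 954900 × 0.12 × 0.18 × 0.2 × 0.1 = 412.5168 kJ
Path 2: 110700 × 0.15 × 0.06 × 0.15 × 0.14 × 0.09 = 1.883007 kJ
Total at Population P: 412.5168 + 1.883007 = 414.399807 kJ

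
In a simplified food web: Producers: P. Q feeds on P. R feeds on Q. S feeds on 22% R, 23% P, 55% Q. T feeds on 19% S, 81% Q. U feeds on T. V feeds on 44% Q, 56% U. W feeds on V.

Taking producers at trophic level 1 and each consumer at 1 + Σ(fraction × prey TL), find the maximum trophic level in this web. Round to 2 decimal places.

Q: 1 + 1 = 2
R: 1 + 2 = 3
S: 1 + (0.22×3 + 0.23×1 + 0.55×2) = 2.99
T: 1 + (0.19×2.99 + 0.81×2) = 3.1881
U: 1 + 3.1881 = 4.1881
V: 1 + (0.44×2 + 0.56×4.1881) = 4.225336
W: 1 + 4.225336 = 5.225336

5.23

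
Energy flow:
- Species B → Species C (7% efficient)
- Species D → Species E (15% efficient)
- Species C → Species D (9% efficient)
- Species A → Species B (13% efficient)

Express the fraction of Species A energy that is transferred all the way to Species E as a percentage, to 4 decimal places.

0.0123%

Product of link efficiencies: 0.13 × 0.07 × 0.09 × 0.15 = 0.00012285
As a percentage: 0.00012285 × 100 = 0.0123%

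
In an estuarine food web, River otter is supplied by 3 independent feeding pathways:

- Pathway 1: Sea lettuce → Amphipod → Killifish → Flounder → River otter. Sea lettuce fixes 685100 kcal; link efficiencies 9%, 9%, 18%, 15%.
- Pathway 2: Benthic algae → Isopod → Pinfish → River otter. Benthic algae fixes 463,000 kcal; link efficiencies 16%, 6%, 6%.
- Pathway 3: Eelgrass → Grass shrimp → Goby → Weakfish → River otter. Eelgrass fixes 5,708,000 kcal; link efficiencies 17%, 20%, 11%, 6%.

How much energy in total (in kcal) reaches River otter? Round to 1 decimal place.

1697.4 kcal

Pathway 1: 685100 × 0.09 × 0.09 × 0.18 × 0.15 = 149.83137 kcal
Pathway 2: 463000 × 0.16 × 0.06 × 0.06 = 266.688 kcal
Pathway 3: 5708000 × 0.17 × 0.2 × 0.11 × 0.06 = 1280.8752 kcal
Total at River otter: 149.83137 + 266.688 + 1280.8752 = 1697.39457 kcal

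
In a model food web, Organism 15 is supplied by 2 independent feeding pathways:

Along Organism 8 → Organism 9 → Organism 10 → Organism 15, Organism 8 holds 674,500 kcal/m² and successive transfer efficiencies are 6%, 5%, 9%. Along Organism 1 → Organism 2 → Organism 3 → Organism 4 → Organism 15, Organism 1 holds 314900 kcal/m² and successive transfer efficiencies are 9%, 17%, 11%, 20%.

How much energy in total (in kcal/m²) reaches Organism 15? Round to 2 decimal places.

Via Organism 8: 674500 × 0.06 × 0.05 × 0.09 = 182.115 kcal/m²
Via Organism 1: 314900 × 0.09 × 0.17 × 0.11 × 0.2 = 105.99534 kcal/m²
Total at Organism 15: 182.115 + 105.99534 = 288.11034 kcal/m²

288.11 kcal/m²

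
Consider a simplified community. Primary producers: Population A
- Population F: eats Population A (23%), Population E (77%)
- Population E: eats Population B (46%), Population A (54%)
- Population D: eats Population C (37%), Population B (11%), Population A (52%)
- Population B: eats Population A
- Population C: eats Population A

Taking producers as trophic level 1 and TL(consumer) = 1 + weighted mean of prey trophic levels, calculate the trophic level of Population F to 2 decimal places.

Population B: 1 + 1 = 2
Population C: 1 + 1 = 2
Population D: 1 + (0.37×2 + 0.11×2 + 0.52×1) = 2.48
Population E: 1 + (0.46×2 + 0.54×1) = 2.46
Population F: 1 + (0.23×1 + 0.77×2.46) = 3.1242

3.12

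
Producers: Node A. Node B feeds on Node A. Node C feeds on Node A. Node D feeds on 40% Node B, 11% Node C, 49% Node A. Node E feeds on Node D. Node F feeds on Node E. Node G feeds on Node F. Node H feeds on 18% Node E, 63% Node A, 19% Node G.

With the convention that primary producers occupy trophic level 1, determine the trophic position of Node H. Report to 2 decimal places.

Node B: 1 + 1 = 2
Node C: 1 + 1 = 2
Node D: 1 + (0.4×2 + 0.11×2 + 0.49×1) = 2.51
Node E: 1 + 2.51 = 3.51
Node F: 1 + 3.51 = 4.51
Node G: 1 + 4.51 = 5.51
Node H: 1 + (0.18×3.51 + 0.63×1 + 0.19×5.51) = 3.3087

3.31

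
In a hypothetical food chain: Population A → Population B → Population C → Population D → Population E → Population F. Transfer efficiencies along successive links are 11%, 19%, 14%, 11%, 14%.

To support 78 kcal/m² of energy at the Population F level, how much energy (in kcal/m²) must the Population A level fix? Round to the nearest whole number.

Cumulative transfer efficiency: 0.11 × 0.19 × 0.14 × 0.11 × 0.14 = 0.0000450604
Population A energy = 78 / 0.0000450604 = 1731010 kcal/m²

1731010 kcal/m²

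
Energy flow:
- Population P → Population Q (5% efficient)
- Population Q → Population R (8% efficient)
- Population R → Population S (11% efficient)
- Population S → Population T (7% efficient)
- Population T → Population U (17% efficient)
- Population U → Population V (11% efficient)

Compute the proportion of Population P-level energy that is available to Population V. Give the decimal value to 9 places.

Product of link efficiencies: 0.05 × 0.08 × 0.11 × 0.07 × 0.17 × 0.11 = 0.00000057596

0.000000576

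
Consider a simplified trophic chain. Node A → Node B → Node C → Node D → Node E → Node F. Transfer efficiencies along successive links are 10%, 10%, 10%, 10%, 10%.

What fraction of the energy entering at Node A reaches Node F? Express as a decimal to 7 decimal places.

0.0000100

Product of link efficiencies: 0.1 × 0.1 × 0.1 × 0.1 × 0.1 = 0.00001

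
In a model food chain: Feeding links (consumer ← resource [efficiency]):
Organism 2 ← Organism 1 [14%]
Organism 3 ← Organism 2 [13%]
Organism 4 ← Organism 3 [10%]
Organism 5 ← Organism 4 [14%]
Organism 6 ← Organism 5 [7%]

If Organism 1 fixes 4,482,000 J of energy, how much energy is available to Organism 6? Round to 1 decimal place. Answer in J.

79.9 J

Organism 2: 4482000 × 0.14 = 627480 J
Organism 3: 627480 × 0.13 = 81572.4 J
Organism 4: 81572.4 × 0.1 = 8157.24 J
Organism 5: 8157.24 × 0.14 = 1142.0136 J
Organism 6: 1142.0136 × 0.07 = 79.940952 J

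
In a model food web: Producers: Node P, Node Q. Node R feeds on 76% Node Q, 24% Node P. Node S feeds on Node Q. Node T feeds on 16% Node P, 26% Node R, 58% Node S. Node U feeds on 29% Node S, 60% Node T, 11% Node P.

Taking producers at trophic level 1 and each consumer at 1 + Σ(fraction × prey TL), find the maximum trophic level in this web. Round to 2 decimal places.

Node R: 1 + (0.76×1 + 0.24×1) = 2
Node S: 1 + 1 = 2
Node T: 1 + (0.16×1 + 0.26×2 + 0.58×2) = 2.84
Node U: 1 + (0.29×2 + 0.6×2.84 + 0.11×1) = 3.394

3.39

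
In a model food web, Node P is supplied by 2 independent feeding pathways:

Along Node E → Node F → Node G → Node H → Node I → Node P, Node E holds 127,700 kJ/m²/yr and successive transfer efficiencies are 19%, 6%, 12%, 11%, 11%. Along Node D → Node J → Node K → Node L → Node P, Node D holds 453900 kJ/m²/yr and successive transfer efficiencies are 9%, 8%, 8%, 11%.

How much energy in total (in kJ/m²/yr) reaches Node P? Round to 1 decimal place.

30.9 kJ/m²/yr

Via Node E: 127700 × 0.19 × 0.06 × 0.12 × 0.11 × 0.11 = 2.11379256 kJ/m²/yr
Via Node D: 453900 × 0.09 × 0.08 × 0.08 × 0.11 = 28.759104 kJ/m²/yr
Total at Node P: 2.11379256 + 28.759104 = 30.87289656 kJ/m²/yr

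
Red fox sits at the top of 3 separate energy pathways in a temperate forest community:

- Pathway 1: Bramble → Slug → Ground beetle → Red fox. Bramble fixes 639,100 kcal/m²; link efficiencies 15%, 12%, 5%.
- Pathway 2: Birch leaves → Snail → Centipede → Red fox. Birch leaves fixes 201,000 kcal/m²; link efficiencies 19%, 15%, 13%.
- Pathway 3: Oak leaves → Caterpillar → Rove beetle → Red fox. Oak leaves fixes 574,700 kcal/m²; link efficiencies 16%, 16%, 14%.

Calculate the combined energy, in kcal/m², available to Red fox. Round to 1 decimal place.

3379.6 kcal/m²

Pathway 1: 639100 × 0.15 × 0.12 × 0.05 = 575.19 kcal/m²
Pathway 2: 201000 × 0.19 × 0.15 × 0.13 = 744.705 kcal/m²
Pathway 3: 574700 × 0.16 × 0.16 × 0.14 = 2059.7248 kcal/m²
Total at Red fox: 575.19 + 744.705 + 2059.7248 = 3379.6198 kcal/m²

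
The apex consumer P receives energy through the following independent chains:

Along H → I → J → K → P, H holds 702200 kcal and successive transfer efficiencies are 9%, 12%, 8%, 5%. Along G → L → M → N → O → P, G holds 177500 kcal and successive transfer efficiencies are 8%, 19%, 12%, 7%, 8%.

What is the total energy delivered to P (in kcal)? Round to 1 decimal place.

32.1 kcal

Via H: 702200 × 0.09 × 0.12 × 0.08 × 0.05 = 30.33504 kcal
Via G: 177500 × 0.08 × 0.19 × 0.12 × 0.07 × 0.08 = 1.813056 kcal
Total at P: 30.33504 + 1.813056 = 32.148096 kcal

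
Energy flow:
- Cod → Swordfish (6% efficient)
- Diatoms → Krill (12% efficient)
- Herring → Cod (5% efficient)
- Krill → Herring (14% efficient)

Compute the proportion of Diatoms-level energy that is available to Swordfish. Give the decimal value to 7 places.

0.0000504

Product of link efficiencies: 0.12 × 0.14 × 0.05 × 0.06 = 0.0000504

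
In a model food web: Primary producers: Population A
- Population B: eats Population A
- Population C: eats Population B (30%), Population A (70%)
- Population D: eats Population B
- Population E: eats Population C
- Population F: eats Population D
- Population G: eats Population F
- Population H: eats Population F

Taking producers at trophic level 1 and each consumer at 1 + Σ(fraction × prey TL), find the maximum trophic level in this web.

Population B: 1 + 1 = 2
Population C: 1 + (0.3×2 + 0.7×1) = 2.3
Population D: 1 + 2 = 3
Population E: 1 + 2.3 = 3.3
Population F: 1 + 3 = 4
Population G: 1 + 4 = 5
Population H: 1 + 4 = 5

5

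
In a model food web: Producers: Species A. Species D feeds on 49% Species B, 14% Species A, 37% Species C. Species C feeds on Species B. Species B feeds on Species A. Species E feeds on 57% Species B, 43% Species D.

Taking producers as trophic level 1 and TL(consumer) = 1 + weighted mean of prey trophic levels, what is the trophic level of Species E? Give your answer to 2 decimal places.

Species B: 1 + 1 = 2
Species C: 1 + 2 = 3
Species D: 1 + (0.49×2 + 0.14×1 + 0.37×3) = 3.23
Species E: 1 + (0.57×2 + 0.43×3.23) = 3.5289

3.53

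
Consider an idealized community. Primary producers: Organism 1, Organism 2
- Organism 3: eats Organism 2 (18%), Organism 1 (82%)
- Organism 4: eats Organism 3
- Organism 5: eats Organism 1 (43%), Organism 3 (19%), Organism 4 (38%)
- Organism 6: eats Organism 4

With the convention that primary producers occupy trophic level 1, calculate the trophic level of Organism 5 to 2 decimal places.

Organism 3: 1 + (0.18×1 + 0.82×1) = 2
Organism 4: 1 + 2 = 3
Organism 5: 1 + (0.43×1 + 0.19×2 + 0.38×3) = 2.95
Organism 6: 1 + 3 = 4

2.95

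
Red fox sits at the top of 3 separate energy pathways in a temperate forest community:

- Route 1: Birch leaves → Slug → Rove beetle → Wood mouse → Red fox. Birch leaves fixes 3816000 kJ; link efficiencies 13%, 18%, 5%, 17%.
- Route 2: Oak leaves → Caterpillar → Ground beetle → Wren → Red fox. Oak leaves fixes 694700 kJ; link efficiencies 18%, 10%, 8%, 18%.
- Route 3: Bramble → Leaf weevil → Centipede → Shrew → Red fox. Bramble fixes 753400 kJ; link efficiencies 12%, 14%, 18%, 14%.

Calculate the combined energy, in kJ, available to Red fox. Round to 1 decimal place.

1258.0 kJ

Route 1: 3816000 × 0.13 × 0.18 × 0.05 × 0.17 = 759.0024 kJ
Route 2: 694700 × 0.18 × 0.1 × 0.08 × 0.18 = 180.06624 kJ
Route 3: 753400 × 0.12 × 0.14 × 0.18 × 0.14 = 318.959424 kJ
Total at Red fox: 759.0024 + 180.06624 + 318.959424 = 1258.028064 kJ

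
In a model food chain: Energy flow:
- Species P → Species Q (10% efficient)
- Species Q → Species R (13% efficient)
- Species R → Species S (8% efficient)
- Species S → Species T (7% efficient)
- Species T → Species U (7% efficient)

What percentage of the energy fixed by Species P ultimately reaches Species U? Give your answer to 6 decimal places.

0.000510%

Product of link efficiencies: 0.1 × 0.13 × 0.08 × 0.07 × 0.07 = 0.000005096
As a percentage: 0.000005096 × 100 = 0.000510%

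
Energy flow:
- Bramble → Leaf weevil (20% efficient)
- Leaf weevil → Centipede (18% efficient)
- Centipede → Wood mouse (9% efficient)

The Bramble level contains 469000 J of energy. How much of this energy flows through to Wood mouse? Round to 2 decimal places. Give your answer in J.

Leaf weevil: 469000 × 0.2 = 93800 J
Centipede: 93800 × 0.18 = 16884 J
Wood mouse: 16884 × 0.09 = 1519.56 J

1519.56 J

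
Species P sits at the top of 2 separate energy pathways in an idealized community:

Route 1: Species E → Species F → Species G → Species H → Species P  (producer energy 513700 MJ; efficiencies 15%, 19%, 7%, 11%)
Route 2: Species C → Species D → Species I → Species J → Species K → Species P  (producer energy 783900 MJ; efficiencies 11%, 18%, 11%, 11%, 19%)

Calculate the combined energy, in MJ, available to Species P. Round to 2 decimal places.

148.41 MJ

Route 1: 513700 × 0.15 × 0.19 × 0.07 × 0.11 = 112.731465 MJ
Route 2: 783900 × 0.11 × 0.18 × 0.11 × 0.11 × 0.19 = 35.68328478 MJ
Total at Species P: 112.731465 + 35.68328478 = 148.41474978 MJ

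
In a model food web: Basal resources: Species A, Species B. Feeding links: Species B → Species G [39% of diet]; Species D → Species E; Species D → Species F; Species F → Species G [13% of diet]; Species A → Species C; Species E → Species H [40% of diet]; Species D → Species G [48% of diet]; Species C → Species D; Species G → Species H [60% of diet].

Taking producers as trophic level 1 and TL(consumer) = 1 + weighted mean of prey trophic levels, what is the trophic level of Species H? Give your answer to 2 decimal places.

Species C: 1 + 1 = 2
Species D: 1 + 2 = 3
Species E: 1 + 3 = 4
Species F: 1 + 3 = 4
Species G: 1 + (0.39×1 + 0.48×3 + 0.13×4) = 3.35
Species H: 1 + (0.4×4 + 0.6×3.35) = 4.61

4.61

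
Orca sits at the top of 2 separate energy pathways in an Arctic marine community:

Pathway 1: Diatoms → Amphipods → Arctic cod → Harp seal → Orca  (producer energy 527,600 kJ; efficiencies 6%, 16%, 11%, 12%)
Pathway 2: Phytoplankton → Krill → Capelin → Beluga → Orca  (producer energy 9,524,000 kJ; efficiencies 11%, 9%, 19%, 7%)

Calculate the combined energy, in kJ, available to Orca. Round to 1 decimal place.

Pathway 1: 527600 × 0.06 × 0.16 × 0.11 × 0.12 = 66.857472 kJ
Pathway 2: 9524000 × 0.11 × 0.09 × 0.19 × 0.07 = 1254.02508 kJ
Total at Orca: 66.857472 + 1254.02508 = 1320.882552 kJ

1320.9 kJ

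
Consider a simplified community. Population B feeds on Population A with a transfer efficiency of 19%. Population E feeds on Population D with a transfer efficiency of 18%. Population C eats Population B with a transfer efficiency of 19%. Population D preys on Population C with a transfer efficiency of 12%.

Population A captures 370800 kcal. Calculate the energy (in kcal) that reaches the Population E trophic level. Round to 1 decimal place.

Population B: 370800 × 0.19 = 70452 kcal
Population C: 70452 × 0.19 = 13385.88 kcal
Population D: 13385.88 × 0.12 = 1606.3056 kcal
Population E: 1606.3056 × 0.18 = 289.135008 kcal

289.1 kcal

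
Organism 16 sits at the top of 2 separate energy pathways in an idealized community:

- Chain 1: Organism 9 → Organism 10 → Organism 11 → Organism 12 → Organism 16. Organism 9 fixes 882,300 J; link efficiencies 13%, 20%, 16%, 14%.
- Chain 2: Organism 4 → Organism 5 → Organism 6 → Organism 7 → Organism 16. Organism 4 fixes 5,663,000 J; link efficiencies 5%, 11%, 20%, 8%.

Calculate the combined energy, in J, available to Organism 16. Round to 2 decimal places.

1012.20 J

Chain 1: 882300 × 0.13 × 0.2 × 0.16 × 0.14 = 513.85152 J
Chain 2: 5663000 × 0.05 × 0.11 × 0.2 × 0.08 = 498.344 J
Total at Organism 16: 513.85152 + 498.344 = 1012.19552 J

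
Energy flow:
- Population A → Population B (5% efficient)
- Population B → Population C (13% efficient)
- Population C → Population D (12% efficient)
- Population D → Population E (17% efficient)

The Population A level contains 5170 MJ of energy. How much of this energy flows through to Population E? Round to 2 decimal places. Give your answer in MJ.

Population B: 5170 × 0.05 = 258.5 MJ
Population C: 258.5 × 0.13 = 33.605 MJ
Population D: 33.605 × 0.12 = 4.0326 MJ
Population E: 4.0326 × 0.17 = 0.685542 MJ

0.69 MJ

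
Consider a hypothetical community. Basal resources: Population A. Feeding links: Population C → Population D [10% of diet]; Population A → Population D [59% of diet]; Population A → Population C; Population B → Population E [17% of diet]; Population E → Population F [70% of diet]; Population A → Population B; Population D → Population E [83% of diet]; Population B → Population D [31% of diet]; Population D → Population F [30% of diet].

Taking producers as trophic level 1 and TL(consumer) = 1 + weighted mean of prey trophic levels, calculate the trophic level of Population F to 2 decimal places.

4.06

Population B: 1 + 1 = 2
Population C: 1 + 1 = 2
Population D: 1 + (0.31×2 + 0.1×2 + 0.59×1) = 2.41
Population E: 1 + (0.17×2 + 0.83×2.41) = 3.3403
Population F: 1 + (0.7×3.3403 + 0.3×2.41) = 4.06121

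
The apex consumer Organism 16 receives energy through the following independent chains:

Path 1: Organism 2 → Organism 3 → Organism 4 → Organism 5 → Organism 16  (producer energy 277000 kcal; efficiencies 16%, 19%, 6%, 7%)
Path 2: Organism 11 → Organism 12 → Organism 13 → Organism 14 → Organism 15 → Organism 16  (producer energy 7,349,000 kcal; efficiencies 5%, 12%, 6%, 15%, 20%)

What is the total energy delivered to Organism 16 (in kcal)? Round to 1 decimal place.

114.7 kcal

Path 1: 277000 × 0.16 × 0.19 × 0.06 × 0.07 = 35.36736 kcal
Path 2: 7349000 × 0.05 × 0.12 × 0.06 × 0.15 × 0.2 = 79.3692 kcal
Total at Organism 16: 35.36736 + 79.3692 = 114.73656 kcal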